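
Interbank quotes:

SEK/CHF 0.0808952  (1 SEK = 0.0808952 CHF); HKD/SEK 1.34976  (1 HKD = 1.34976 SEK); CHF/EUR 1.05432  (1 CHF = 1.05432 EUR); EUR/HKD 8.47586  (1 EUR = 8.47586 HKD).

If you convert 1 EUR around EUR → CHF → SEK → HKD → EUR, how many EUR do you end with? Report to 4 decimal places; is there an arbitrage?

Around EUR → CHF → SEK → HKD → EUR: 1 ÷ 1.05432 ÷ 0.0808952 ÷ 1.34976 ÷ 8.47586 = 1.024860
Product > 1; profitable direction is EUR → CHF → SEK → HKD → EUR.

1.0249 (arbitrage exists)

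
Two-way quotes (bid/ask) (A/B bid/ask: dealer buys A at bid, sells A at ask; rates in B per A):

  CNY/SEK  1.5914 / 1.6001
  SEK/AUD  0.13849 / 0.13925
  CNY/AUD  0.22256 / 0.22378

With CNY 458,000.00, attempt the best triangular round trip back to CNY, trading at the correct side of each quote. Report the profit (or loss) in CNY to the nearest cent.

Net result: CNY -521.95 (no profitable arbitrage after spreads)

Best loop CNY → AUD → SEK → CNY:
CNY 458,000.00 × 0.22256 (sell CNY at bid) = AUD 101,932.48
AUD 101,932.48 ÷ 0.13925 (buy SEK at ask) = SEK 732,010.63
SEK 732,010.63 ÷ 1.6001 (buy CNY at ask) = CNY 457,478.05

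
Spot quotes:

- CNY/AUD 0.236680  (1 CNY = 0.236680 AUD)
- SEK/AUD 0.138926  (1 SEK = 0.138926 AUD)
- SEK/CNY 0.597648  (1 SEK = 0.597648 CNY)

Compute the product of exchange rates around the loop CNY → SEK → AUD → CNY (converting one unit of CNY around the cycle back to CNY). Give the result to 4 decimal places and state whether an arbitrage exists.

0.9821 (arbitrage exists)

Around CNY → SEK → AUD → CNY: 1 ÷ 0.597648 × 0.138926 ÷ 0.236680 = 0.982147
Product < 1; profitable direction is CNY → AUD → SEK → CNY.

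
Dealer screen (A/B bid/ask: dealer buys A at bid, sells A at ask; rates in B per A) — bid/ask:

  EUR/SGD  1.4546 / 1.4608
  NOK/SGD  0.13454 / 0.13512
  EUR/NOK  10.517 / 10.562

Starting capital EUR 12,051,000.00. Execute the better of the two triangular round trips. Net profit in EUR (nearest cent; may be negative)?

Net profit: EUR 231,898.70

Best loop EUR → SGD → NOK → EUR:
EUR 12,051,000.00 × 1.4546 (sell EUR at bid) = SGD 17,529,384.60
SGD 17,529,384.60 ÷ 0.13512 (buy NOK at ask) = NOK 129,731,976.02
NOK 129,731,976.02 ÷ 10.562 (buy EUR at ask) = EUR 12,282,898.70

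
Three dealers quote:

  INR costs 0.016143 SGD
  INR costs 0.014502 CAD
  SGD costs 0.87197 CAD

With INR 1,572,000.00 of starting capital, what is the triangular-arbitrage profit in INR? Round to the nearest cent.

Profit: INR 47,551.09

Profitable loop is INR → CAD → SGD → INR:
INR 1,572,000.00 × 0.014502 = CAD 22,797.14
CAD 22,797.14 ÷ 0.87197 = SGD 26,144.41
SGD 26,144.41 ÷ 0.016143 = INR 1,619,551.09
Profit = INR 1,619,551.09 − INR 1,572,000.00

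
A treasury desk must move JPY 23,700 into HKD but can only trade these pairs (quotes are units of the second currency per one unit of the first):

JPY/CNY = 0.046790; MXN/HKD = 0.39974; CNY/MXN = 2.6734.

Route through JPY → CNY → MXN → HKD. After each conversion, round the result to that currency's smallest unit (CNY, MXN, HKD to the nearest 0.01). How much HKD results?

HKD 1,185.07

JPY 23,700 × 0.046790 = CNY 1,108.92
CNY 1,108.92 × 2.6734 = MXN 2,964.59
MXN 2,964.59 × 0.39974 = HKD 1,185.07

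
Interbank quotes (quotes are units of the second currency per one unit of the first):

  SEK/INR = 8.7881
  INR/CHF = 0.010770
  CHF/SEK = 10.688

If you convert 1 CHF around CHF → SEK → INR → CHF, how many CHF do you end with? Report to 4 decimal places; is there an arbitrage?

1.0116 (arbitrage exists)

Around CHF → SEK → INR → CHF: 1 × 10.688 × 8.7881 × 0.010770 = 1.011596
Product > 1; profitable direction is CHF → SEK → INR → CHF.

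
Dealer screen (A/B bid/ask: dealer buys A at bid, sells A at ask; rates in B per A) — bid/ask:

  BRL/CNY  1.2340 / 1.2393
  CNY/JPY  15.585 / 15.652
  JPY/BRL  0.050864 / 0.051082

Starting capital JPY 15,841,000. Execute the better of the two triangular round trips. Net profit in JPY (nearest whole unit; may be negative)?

Net profit: JPY 146,053

Best loop JPY → CNY → BRL → JPY:
JPY 15,841,000 ÷ 15.652 (buy CNY at ask) = CNY 1,012,075.13
CNY 1,012,075.13 ÷ 1.2393 (buy BRL at ask) = BRL 816,650.64
BRL 816,650.64 ÷ 0.051082 (buy JPY at ask) = JPY 15,987,053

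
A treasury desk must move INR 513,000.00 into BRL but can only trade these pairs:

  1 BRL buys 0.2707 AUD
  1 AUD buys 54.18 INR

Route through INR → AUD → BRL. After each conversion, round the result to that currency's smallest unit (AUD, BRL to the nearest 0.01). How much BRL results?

INR 513,000.00 ÷ 54.18 = AUD 9,468.44
AUD 9,468.44 ÷ 0.2707 = BRL 34,977.61

BRL 34,977.61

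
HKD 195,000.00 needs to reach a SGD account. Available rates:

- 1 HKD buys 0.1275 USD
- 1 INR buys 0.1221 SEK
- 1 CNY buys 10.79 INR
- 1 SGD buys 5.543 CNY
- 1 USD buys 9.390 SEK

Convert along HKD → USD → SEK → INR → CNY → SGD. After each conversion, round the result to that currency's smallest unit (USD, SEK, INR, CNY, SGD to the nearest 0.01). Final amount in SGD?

HKD 195,000.00 × 0.1275 = USD 24,862.50
USD 24,862.50 × 9.390 = SEK 233,458.88
SEK 233,458.88 ÷ 0.1221 = INR 1,912,030.14
INR 1,912,030.14 ÷ 10.79 = CNY 177,203.91
CNY 177,203.91 ÷ 5.543 = SGD 31,968.95

SGD 31,968.95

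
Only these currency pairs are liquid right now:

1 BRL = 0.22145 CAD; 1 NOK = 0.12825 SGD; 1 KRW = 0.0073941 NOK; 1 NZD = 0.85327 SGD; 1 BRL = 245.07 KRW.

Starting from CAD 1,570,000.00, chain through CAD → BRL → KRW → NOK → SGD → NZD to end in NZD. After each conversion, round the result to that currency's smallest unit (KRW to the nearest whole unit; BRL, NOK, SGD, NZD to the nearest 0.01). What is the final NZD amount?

NZD 1,930,946.92

CAD 1,570,000.00 ÷ 0.22145 = BRL 7,089,636.49
BRL 7,089,636.49 × 245.07 = KRW 1,737,457,215
KRW 1,737,457,215 × 0.0073941 = NOK 12,846,932.39
NOK 12,846,932.39 × 0.12825 = SGD 1,647,619.08
SGD 1,647,619.08 ÷ 0.85327 = NZD 1,930,946.92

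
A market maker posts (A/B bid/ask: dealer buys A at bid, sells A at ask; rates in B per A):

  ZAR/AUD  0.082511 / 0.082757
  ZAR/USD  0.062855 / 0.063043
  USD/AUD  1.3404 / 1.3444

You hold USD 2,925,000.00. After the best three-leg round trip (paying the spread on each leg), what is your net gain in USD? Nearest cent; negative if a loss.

Best loop USD → AUD → ZAR → USD:
USD 2,925,000.00 × 1.3404 (sell USD at bid) = AUD 3,920,670.00
AUD 3,920,670.00 ÷ 0.082757 (buy ZAR at ask) = ZAR 47,375,690.27
ZAR 47,375,690.27 × 0.062855 (sell ZAR at bid) = USD 2,977,799.01

Net profit: USD 52,799.01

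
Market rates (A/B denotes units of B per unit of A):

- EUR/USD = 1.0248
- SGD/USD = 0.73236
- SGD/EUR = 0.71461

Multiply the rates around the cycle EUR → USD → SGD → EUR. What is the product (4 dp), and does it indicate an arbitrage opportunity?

Around EUR → USD → SGD → EUR: 1 × 1.0248 ÷ 0.73236 × 0.71461 = 0.999962
Product ≈ 1 (deviation 0.004%, within rounding noise).

1.0000 (no arbitrage)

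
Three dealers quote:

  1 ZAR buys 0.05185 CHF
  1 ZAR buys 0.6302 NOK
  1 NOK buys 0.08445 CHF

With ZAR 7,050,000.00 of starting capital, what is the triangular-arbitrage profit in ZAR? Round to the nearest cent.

Profit: ZAR 186,330.75

Profitable loop is ZAR → NOK → CHF → ZAR:
ZAR 7,050,000.00 × 0.6302 = NOK 4,442,910.00
NOK 4,442,910.00 × 0.08445 = CHF 375,203.75
CHF 375,203.75 ÷ 0.05185 = ZAR 7,236,330.75
Profit = ZAR 7,236,330.75 − ZAR 7,050,000.00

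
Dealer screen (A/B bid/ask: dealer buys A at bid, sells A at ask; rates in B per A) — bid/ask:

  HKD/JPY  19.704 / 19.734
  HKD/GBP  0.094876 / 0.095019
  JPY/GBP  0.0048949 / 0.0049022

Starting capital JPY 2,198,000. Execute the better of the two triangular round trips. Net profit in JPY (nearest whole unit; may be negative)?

Best loop JPY → GBP → HKD → JPY:
JPY 2,198,000 × 0.0048949 (sell JPY at bid) = GBP 10,758.99
GBP 10,758.99 ÷ 0.095019 (buy HKD at ask) = HKD 113,229.88
HKD 113,229.88 × 19.704 (sell HKD at bid) = JPY 2,231,082

Net profit: JPY 33,082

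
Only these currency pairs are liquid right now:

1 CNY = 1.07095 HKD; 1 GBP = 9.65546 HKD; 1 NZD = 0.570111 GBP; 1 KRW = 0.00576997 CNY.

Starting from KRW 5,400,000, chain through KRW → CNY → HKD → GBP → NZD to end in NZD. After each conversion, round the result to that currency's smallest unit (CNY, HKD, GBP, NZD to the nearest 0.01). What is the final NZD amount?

KRW 5,400,000 × 0.00576997 = CNY 31,157.84
CNY 31,157.84 × 1.07095 = HKD 33,368.49
HKD 33,368.49 ÷ 9.65546 = GBP 3,455.92
GBP 3,455.92 ÷ 0.570111 = NZD 6,061.84

NZD 6,061.84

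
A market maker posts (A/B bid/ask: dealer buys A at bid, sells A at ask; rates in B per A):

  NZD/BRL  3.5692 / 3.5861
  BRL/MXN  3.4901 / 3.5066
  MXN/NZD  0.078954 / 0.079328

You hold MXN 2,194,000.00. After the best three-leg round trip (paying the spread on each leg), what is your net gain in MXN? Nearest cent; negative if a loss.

Best loop MXN → BRL → NZD → MXN:
MXN 2,194,000.00 ÷ 3.5066 (buy BRL at ask) = BRL 625,677.29
BRL 625,677.29 ÷ 3.5861 (buy NZD at ask) = NZD 174,472.91
NZD 174,472.91 ÷ 0.079328 (buy MXN at ask) = MXN 2,199,386.19

Net profit: MXN 5,386.19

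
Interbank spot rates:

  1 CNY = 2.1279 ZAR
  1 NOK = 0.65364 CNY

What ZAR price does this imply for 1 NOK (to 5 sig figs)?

NOK/ZAR = 1.3909

1 NOK × 0.65364 = 0.65364 CNY
0.65364 CNY × 2.1279 = 1.39088 ZAR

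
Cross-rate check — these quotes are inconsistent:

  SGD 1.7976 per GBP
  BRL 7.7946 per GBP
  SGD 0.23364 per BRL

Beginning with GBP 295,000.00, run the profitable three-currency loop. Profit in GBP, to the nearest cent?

Profit: GBP 3,861.51

Profitable loop is GBP → BRL → SGD → GBP:
GBP 295,000.00 × 7.7946 = BRL 2,299,407.00
BRL 2,299,407.00 × 0.23364 = SGD 537,233.45
SGD 537,233.45 ÷ 1.7976 = GBP 298,861.51
Profit = GBP 298,861.51 − GBP 295,000.00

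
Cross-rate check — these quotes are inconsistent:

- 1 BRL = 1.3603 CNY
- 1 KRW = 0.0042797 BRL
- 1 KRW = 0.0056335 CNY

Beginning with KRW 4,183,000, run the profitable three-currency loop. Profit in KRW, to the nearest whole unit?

Profit: KRW 139,725

Profitable loop is KRW → BRL → CNY → KRW:
KRW 4,183,000 × 0.0042797 = BRL 17,901.99
BRL 17,901.99 × 1.3603 = CNY 24,352.07
CNY 24,352.07 ÷ 0.0056335 = KRW 4,322,725
Profit = KRW 4,322,725 − KRW 4,183,000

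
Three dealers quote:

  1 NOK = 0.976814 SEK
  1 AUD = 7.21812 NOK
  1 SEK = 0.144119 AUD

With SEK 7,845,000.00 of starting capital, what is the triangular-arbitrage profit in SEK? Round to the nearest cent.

Profit: SEK 126,685.59

Profitable loop is SEK → AUD → NOK → SEK:
SEK 7,845,000.00 × 0.144119 = AUD 1,130,613.55
AUD 1,130,613.55 × 7.21812 = NOK 8,160,904.31
NOK 8,160,904.31 × 0.976814 = SEK 7,971,685.59
Profit = SEK 7,971,685.59 − SEK 7,845,000.00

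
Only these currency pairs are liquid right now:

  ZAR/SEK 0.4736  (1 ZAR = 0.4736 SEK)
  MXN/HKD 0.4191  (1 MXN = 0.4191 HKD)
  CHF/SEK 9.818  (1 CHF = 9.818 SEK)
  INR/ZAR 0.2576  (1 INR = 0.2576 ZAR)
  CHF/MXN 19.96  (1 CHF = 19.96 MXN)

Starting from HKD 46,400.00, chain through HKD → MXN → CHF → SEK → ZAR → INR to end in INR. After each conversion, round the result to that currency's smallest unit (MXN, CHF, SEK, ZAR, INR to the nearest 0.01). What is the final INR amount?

INR 446,380.94

HKD 46,400.00 ÷ 0.4191 = MXN 110,713.43
MXN 110,713.43 ÷ 19.96 = CHF 5,546.77
CHF 5,546.77 × 9.818 = SEK 54,458.19
SEK 54,458.19 ÷ 0.4736 = ZAR 114,987.73
ZAR 114,987.73 ÷ 0.2576 = INR 446,380.94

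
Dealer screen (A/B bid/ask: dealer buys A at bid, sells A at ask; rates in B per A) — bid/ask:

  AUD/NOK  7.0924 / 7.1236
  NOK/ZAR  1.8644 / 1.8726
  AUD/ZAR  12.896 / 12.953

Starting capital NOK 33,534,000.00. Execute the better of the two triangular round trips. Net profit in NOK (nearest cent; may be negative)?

Best loop NOK → ZAR → AUD → NOK:
NOK 33,534,000.00 × 1.8644 (sell NOK at bid) = ZAR 62,520,789.60
ZAR 62,520,789.60 ÷ 12.953 (buy AUD at ask) = AUD 4,826,742.04
AUD 4,826,742.04 × 7.0924 (sell AUD at bid) = NOK 34,233,185.22

Net profit: NOK 699,185.22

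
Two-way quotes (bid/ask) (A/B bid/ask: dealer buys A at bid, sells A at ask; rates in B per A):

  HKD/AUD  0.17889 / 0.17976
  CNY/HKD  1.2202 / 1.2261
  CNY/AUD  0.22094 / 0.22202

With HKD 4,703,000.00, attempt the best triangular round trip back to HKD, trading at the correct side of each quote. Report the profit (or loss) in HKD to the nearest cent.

Net profit: HKD 11,442.86

Best loop HKD → CNY → AUD → HKD:
HKD 4,703,000.00 ÷ 1.2261 (buy CNY at ask) = CNY 3,835,739.34
CNY 3,835,739.34 × 0.22094 (sell CNY at bid) = AUD 847,468.25
AUD 847,468.25 ÷ 0.17976 (buy HKD at ask) = HKD 4,714,442.86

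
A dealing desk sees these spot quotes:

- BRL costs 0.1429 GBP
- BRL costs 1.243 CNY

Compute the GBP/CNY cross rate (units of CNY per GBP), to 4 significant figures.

GBP/CNY = 8.698

1 GBP ÷ 0.1429 = 6.9979 BRL
6.9979 BRL × 1.243 = 8.69839 CNY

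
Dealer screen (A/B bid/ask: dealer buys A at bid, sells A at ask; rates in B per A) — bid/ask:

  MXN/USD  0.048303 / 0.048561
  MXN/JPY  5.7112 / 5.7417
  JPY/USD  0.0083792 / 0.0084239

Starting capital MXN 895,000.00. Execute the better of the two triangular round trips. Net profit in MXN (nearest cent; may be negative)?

Net result: MXN -1,193.64 (no profitable arbitrage after spreads)

Best loop MXN → USD → JPY → MXN:
MXN 895,000.00 × 0.048303 (sell MXN at bid) = USD 43,231.18
USD 43,231.18 ÷ 0.0084239 (buy JPY at ask) = JPY 5,131,968
JPY 5,131,968 ÷ 5.7417 (buy MXN at ask) = MXN 893,806.36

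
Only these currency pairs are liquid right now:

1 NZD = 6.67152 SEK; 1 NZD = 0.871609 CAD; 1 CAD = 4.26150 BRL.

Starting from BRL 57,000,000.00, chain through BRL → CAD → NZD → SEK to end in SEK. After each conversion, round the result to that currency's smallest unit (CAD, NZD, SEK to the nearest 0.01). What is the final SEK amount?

SEK 102,380,076.34

BRL 57,000,000.00 ÷ 4.26150 = CAD 13,375,571.98
CAD 13,375,571.98 ÷ 0.871609 = NZD 15,345,839.68
NZD 15,345,839.68 × 6.67152 = SEK 102,380,076.34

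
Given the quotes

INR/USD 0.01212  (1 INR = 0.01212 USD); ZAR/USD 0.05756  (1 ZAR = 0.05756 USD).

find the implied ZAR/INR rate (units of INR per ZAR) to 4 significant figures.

ZAR/INR = 4.749

1 ZAR × 0.05756 = 0.05756 USD
0.05756 USD ÷ 0.01212 = 4.74917 INR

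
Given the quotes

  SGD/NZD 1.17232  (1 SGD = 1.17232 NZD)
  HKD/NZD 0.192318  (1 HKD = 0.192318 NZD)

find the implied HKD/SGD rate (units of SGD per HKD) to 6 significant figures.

1 HKD × 0.192318 = 0.192318 NZD
0.192318 NZD ÷ 1.17232 = 0.164049 SGD

HKD/SGD = 0.164049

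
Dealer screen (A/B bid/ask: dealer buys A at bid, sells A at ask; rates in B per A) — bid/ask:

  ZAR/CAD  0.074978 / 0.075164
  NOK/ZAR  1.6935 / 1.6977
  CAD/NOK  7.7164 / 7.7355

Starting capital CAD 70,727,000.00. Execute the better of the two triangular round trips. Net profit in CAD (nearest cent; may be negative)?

Net profit: CAD 924,620.03

Best loop CAD → ZAR → NOK → CAD:
CAD 70,727,000.00 ÷ 0.075164 (buy ZAR at ask) = ZAR 940,969,080.94
ZAR 940,969,080.94 ÷ 1.6977 (buy NOK at ask) = NOK 554,261,106.76
NOK 554,261,106.76 ÷ 7.7355 (buy CAD at ask) = CAD 71,651,620.03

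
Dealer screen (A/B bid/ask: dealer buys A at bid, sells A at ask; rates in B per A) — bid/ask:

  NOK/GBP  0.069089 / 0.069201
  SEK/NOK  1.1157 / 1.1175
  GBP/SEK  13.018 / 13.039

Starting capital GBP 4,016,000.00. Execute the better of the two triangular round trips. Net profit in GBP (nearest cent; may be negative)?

Best loop GBP → SEK → NOK → GBP:
GBP 4,016,000.00 × 13.018 (sell GBP at bid) = SEK 52,280,288.00
SEK 52,280,288.00 × 1.1157 (sell SEK at bid) = NOK 58,329,117.32
NOK 58,329,117.32 × 0.069089 (sell NOK at bid) = GBP 4,029,900.39

Net profit: GBP 13,900.39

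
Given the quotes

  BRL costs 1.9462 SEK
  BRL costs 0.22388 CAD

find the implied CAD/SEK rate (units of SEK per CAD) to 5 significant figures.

CAD/SEK = 8.6930

1 CAD ÷ 0.22388 = 4.46668 BRL
4.46668 BRL × 1.9462 = 8.69305 SEK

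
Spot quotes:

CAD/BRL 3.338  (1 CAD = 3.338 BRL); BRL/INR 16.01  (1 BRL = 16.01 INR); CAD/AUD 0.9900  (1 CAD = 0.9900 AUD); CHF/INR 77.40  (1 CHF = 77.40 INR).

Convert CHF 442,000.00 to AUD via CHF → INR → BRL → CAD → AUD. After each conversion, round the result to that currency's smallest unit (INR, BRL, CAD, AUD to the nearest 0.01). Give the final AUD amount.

AUD 633,754.07

CHF 442,000.00 × 77.40 = INR 34,210,800.00
INR 34,210,800.00 ÷ 16.01 = BRL 2,136,839.48
BRL 2,136,839.48 ÷ 3.338 = CAD 640,155.63
CAD 640,155.63 × 0.9900 = AUD 633,754.07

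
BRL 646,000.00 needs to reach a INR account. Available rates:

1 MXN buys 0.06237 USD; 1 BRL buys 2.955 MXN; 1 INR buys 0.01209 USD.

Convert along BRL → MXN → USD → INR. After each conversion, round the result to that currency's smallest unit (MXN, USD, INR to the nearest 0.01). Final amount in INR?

BRL 646,000.00 × 2.955 = MXN 1,908,930.00
MXN 1,908,930.00 × 0.06237 = USD 119,059.96
USD 119,059.96 ÷ 0.01209 = INR 9,847,804.80

INR 9,847,804.80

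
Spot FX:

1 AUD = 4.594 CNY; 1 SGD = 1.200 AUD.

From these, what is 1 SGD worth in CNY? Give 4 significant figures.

1 SGD × 1.200 = 1.2 AUD
1.2 AUD × 4.594 = 5.5128 CNY

SGD/CNY = 5.513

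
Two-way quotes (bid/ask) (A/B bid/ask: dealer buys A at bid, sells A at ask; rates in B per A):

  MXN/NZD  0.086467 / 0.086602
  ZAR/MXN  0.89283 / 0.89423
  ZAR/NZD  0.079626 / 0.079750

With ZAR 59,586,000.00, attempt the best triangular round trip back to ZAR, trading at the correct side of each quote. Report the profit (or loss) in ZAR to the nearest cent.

Net profit: ZAR 1,680,345.31

Best loop ZAR → NZD → MXN → ZAR:
ZAR 59,586,000.00 × 0.079626 (sell ZAR at bid) = NZD 4,744,594.84
NZD 4,744,594.84 ÷ 0.086602 (buy MXN at ask) = MXN 54,786,203.97
MXN 54,786,203.97 ÷ 0.89423 (buy ZAR at ask) = ZAR 61,266,345.31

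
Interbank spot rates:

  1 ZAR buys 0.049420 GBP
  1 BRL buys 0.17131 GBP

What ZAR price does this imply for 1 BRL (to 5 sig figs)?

1 BRL × 0.17131 = 0.17131 GBP
0.17131 GBP ÷ 0.049420 = 3.46641 ZAR

BRL/ZAR = 3.4664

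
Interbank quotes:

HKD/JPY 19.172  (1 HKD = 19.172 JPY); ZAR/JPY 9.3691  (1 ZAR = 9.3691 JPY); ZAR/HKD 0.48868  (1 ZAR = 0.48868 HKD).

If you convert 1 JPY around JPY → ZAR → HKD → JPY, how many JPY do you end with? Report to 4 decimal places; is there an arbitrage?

1.0000 (no arbitrage)

Around JPY → ZAR → HKD → JPY: 1 ÷ 9.3691 × 0.48868 × 19.172 = 0.999986
Product ≈ 1 (deviation 0.001%, within rounding noise).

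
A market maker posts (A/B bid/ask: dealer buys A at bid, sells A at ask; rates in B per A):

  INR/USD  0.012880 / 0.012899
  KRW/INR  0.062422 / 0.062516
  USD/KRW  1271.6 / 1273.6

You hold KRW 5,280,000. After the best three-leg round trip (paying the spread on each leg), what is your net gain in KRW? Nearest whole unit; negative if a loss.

Net profit: KRW 118,063

Best loop KRW → INR → USD → KRW:
KRW 5,280,000 × 0.062422 (sell KRW at bid) = INR 329,588.16
INR 329,588.16 × 0.012880 (sell INR at bid) = USD 4,245.10
USD 4,245.10 × 1271.6 (sell USD at bid) = KRW 5,398,063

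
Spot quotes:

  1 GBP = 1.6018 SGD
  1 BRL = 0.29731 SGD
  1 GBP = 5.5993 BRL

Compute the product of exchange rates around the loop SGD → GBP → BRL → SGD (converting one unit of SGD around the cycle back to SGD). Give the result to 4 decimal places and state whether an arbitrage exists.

1.0393 (arbitrage exists)

Around SGD → GBP → BRL → SGD: 1 ÷ 1.6018 × 5.5993 × 0.29731 = 1.039286
Product > 1; profitable direction is SGD → GBP → BRL → SGD.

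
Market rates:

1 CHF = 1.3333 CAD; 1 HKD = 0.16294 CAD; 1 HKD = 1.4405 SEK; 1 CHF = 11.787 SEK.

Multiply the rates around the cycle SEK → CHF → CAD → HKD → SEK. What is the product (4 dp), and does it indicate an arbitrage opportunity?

1.0000 (no arbitrage)

Around SEK → CHF → CAD → HKD → SEK: 1 ÷ 11.787 × 1.3333 ÷ 0.16294 × 1.4405 = 1.000023
Product ≈ 1 (deviation 0.002%, within rounding noise).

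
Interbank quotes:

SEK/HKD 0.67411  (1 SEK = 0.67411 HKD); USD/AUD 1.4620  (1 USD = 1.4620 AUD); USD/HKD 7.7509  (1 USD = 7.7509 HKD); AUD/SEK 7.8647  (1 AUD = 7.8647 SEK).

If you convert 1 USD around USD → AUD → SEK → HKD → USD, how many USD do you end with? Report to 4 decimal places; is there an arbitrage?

Around USD → AUD → SEK → HKD → USD: 1 × 1.4620 × 7.8647 × 0.67411 ÷ 7.7509 = 1.000019
Product ≈ 1 (deviation 0.002%, within rounding noise).

1.0000 (no arbitrage)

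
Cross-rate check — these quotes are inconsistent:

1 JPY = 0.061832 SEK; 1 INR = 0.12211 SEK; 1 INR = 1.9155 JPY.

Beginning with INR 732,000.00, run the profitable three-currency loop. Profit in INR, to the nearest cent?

Profit: INR 22,686.99

Profitable loop is INR → SEK → JPY → INR:
INR 732,000.00 × 0.12211 = SEK 89,384.52
SEK 89,384.52 ÷ 0.061832 = JPY 1,445,603
JPY 1,445,603 ÷ 1.9155 = INR 754,686.99
Profit = INR 754,686.99 − INR 732,000.00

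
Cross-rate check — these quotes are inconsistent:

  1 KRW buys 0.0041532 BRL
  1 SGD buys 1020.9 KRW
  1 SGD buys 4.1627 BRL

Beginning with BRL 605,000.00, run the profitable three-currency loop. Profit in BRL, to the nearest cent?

Profit: BRL 11,234.93

Profitable loop is BRL → SGD → KRW → BRL:
BRL 605,000.00 ÷ 4.1627 = SGD 145,338.36
SGD 145,338.36 × 1020.9 = KRW 148,375,934
KRW 148,375,934 × 0.0041532 = BRL 616,234.93
Profit = BRL 616,234.93 − BRL 605,000.00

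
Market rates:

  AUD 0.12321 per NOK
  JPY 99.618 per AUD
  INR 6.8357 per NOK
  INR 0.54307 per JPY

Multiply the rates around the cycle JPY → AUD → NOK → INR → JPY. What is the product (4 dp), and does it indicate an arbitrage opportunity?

Around JPY → AUD → NOK → INR → JPY: 1 ÷ 99.618 ÷ 0.12321 × 6.8357 ÷ 0.54307 = 1.025518
Product > 1; profitable direction is JPY → AUD → NOK → INR → JPY.

1.0255 (arbitrage exists)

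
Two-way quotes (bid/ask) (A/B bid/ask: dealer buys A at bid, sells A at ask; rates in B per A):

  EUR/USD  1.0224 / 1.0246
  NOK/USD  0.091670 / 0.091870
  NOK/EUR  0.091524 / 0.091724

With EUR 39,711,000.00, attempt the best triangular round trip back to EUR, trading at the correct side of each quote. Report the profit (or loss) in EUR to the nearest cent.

Net profit: EUR 736,617.05

Best loop EUR → USD → NOK → EUR:
EUR 39,711,000.00 × 1.0224 (sell EUR at bid) = USD 40,600,526.40
USD 40,600,526.40 ÷ 0.091870 (buy NOK at ask) = NOK 441,934,542.29
NOK 441,934,542.29 × 0.091524 (sell NOK at bid) = EUR 40,447,617.05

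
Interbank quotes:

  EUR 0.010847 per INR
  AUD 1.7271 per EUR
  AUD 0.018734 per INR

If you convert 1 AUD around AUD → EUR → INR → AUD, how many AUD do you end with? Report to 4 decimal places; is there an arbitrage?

Around AUD → EUR → INR → AUD: 1 ÷ 1.7271 ÷ 0.010847 × 0.018734 = 1.000008
Product ≈ 1 (deviation 0.001%, within rounding noise).

1.0000 (no arbitrage)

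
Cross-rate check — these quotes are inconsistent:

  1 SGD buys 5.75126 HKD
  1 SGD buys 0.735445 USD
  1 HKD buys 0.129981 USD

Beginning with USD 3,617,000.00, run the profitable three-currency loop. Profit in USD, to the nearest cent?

Profit: USD 59,555.99

Profitable loop is USD → SGD → HKD → USD:
USD 3,617,000.00 ÷ 0.735445 = SGD 4,918,110.80
SGD 4,918,110.80 × 5.75126 = HKD 28,285,333.94
HKD 28,285,333.94 × 0.129981 = USD 3,676,555.99
Profit = USD 3,676,555.99 − USD 3,617,000.00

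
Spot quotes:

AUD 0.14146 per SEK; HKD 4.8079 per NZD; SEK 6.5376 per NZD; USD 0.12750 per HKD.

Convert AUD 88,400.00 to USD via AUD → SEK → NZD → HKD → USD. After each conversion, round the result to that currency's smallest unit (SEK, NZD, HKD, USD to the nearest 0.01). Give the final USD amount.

USD 58,595.72

AUD 88,400.00 ÷ 0.14146 = SEK 624,911.64
SEK 624,911.64 ÷ 6.5376 = NZD 95,587.32
NZD 95,587.32 × 4.8079 = HKD 459,574.28
HKD 459,574.28 × 0.12750 = USD 58,595.72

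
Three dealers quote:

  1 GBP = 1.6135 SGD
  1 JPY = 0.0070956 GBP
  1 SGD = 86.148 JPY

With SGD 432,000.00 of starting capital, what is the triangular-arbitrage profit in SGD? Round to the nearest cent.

Profit: SGD 6,006.40

Profitable loop is SGD → GBP → JPY → SGD:
SGD 432,000.00 ÷ 1.6135 = GBP 267,740.94
GBP 267,740.94 ÷ 0.0070956 = JPY 37,733,375
JPY 37,733,375 ÷ 86.148 = SGD 438,006.40
Profit = SGD 438,006.40 − SGD 432,000.00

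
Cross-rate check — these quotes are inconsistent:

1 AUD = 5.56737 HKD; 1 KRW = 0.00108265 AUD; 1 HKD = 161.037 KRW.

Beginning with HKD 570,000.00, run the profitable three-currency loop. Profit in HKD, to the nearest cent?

Profitable loop is HKD → AUD → KRW → HKD:
HKD 570,000.00 ÷ 5.56737 = AUD 102,382.27
AUD 102,382.27 ÷ 0.00108265 = KRW 94,566,364
KRW 94,566,364 ÷ 161.037 = HKD 587,233.77
Profit = HKD 587,233.77 − HKD 570,000.00

Profit: HKD 17,233.77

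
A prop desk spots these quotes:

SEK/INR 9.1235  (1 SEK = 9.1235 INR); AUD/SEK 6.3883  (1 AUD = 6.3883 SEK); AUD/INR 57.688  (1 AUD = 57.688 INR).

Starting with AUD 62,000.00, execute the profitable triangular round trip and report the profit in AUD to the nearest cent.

Profit: AUD 640.18

Profitable loop is AUD → SEK → INR → AUD:
AUD 62,000.00 × 6.3883 = SEK 396,074.60
SEK 396,074.60 × 9.1235 = INR 3,613,586.61
INR 3,613,586.61 ÷ 57.688 = AUD 62,640.18
Profit = AUD 62,640.18 − AUD 62,000.00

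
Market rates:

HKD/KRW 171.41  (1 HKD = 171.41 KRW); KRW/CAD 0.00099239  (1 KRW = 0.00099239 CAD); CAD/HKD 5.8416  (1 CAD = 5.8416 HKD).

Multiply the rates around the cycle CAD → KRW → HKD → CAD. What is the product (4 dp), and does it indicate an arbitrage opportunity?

1.0064 (arbitrage exists)

Around CAD → KRW → HKD → CAD: 1 ÷ 0.00099239 ÷ 171.41 ÷ 5.8416 = 1.006351
Product > 1; profitable direction is CAD → KRW → HKD → CAD.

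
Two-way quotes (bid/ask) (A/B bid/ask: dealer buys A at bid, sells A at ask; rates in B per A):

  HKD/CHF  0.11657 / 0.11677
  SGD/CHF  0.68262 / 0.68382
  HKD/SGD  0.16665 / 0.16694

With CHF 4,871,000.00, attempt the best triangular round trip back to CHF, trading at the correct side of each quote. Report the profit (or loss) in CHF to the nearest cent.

Net profit: CHF 102,964.92

Best loop CHF → SGD → HKD → CHF:
CHF 4,871,000.00 ÷ 0.68382 (buy SGD at ask) = SGD 7,123,219.56
SGD 7,123,219.56 ÷ 0.16694 (buy HKD at ask) = HKD 42,669,339.65
HKD 42,669,339.65 × 0.11657 (sell HKD at bid) = CHF 4,973,964.92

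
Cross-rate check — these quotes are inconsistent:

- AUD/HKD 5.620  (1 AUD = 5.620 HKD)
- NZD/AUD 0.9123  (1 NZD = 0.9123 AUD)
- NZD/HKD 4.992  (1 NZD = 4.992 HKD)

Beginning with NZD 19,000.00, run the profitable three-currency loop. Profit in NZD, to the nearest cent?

Profit: NZD 514.30

Profitable loop is NZD → AUD → HKD → NZD:
NZD 19,000.00 × 0.9123 = AUD 17,333.70
AUD 17,333.70 × 5.620 = HKD 97,415.39
HKD 97,415.39 ÷ 4.992 = NZD 19,514.30
Profit = NZD 19,514.30 − NZD 19,000.00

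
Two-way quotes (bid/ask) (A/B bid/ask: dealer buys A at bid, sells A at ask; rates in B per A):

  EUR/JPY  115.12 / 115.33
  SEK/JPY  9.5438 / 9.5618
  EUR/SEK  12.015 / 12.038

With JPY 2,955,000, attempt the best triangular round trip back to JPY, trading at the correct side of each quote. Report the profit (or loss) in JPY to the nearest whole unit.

Best loop JPY → SEK → EUR → JPY:
JPY 2,955,000 ÷ 9.5618 (buy SEK at ask) = SEK 309,042.23
SEK 309,042.23 ÷ 12.038 (buy EUR at ask) = EUR 25,672.22
EUR 25,672.22 × 115.12 (sell EUR at bid) = JPY 2,955,386

Net profit: JPY 386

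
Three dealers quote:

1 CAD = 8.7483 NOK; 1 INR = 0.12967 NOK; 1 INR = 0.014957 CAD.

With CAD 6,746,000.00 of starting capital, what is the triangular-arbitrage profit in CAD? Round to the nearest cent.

Profit: CAD 61,301.52

Profitable loop is CAD → NOK → INR → CAD:
CAD 6,746,000.00 × 8.7483 = NOK 59,016,031.80
NOK 59,016,031.80 ÷ 0.12967 = INR 455,124,792.16
INR 455,124,792.16 × 0.014957 = CAD 6,807,301.52
Profit = CAD 6,807,301.52 − CAD 6,746,000.00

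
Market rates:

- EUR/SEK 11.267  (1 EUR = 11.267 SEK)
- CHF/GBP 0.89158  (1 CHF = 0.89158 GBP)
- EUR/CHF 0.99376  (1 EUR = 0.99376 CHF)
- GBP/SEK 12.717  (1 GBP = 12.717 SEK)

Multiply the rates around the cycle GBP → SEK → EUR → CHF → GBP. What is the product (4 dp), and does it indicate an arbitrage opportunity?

1.0000 (no arbitrage)

Around GBP → SEK → EUR → CHF → GBP: 1 × 12.717 ÷ 11.267 × 0.99376 × 0.89158 = 1.000042
Product ≈ 1 (deviation 0.004%, within rounding noise).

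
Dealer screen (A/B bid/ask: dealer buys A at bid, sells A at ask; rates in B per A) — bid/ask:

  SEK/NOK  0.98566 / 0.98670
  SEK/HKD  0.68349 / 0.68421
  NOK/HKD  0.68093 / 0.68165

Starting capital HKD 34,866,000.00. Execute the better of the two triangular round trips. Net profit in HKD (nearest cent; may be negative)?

Best loop HKD → NOK → SEK → HKD:
HKD 34,866,000.00 ÷ 0.68165 (buy NOK at ask) = NOK 51,149,416.86
NOK 51,149,416.86 ÷ 0.98670 (buy SEK at ask) = SEK 51,838,873.88
SEK 51,838,873.88 × 0.68349 (sell SEK at bid) = HKD 35,431,351.91

Net profit: HKD 565,351.91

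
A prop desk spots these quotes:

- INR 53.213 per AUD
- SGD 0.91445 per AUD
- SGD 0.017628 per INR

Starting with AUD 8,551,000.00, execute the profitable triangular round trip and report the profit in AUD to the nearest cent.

Profitable loop is AUD → INR → SGD → AUD:
AUD 8,551,000.00 × 53.213 = INR 455,024,363.00
INR 455,024,363.00 × 0.017628 = SGD 8,021,169.47
SGD 8,021,169.47 ÷ 0.91445 = AUD 8,771,577.97
Profit = AUD 8,771,577.97 − AUD 8,551,000.00

Profit: AUD 220,577.97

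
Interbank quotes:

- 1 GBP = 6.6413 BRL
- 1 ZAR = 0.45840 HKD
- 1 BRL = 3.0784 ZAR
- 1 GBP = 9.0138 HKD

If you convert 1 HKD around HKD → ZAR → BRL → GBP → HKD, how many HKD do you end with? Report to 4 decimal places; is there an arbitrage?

Around HKD → ZAR → BRL → GBP → HKD: 1 ÷ 0.45840 ÷ 3.0784 ÷ 6.6413 × 9.0138 = 0.961801
Product < 1; profitable direction is HKD → GBP → BRL → ZAR → HKD.

0.9618 (arbitrage exists)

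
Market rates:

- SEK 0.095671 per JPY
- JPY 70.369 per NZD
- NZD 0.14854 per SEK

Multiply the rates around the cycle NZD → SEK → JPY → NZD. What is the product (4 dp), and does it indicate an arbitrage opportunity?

Around NZD → SEK → JPY → NZD: 1 ÷ 0.14854 ÷ 0.095671 ÷ 70.369 = 0.999988
Product ≈ 1 (deviation 0.001%, within rounding noise).

1.0000 (no arbitrage)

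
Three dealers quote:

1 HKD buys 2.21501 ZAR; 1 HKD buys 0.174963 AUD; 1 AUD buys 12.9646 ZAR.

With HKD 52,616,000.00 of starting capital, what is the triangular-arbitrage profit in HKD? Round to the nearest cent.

Profit: HKD 1,266,467.57

Profitable loop is HKD → AUD → ZAR → HKD:
HKD 52,616,000.00 × 0.174963 = AUD 9,205,853.21
AUD 9,205,853.21 × 12.9646 = ZAR 119,350,204.50
ZAR 119,350,204.50 ÷ 2.21501 = HKD 53,882,467.57
Profit = HKD 53,882,467.57 − HKD 52,616,000.00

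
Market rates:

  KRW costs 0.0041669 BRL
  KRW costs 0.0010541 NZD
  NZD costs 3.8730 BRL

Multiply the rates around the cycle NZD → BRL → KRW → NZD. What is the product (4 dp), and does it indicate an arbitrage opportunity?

Around NZD → BRL → KRW → NZD: 1 × 3.8730 ÷ 0.0041669 × 0.0010541 = 0.979752
Product < 1; profitable direction is NZD → KRW → BRL → NZD.

0.9798 (arbitrage exists)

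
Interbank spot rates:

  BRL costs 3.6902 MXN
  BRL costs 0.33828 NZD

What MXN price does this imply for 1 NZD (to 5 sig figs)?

1 NZD ÷ 0.33828 = 2.95613 BRL
2.95613 BRL × 3.6902 = 10.9087 MXN

NZD/MXN = 10.909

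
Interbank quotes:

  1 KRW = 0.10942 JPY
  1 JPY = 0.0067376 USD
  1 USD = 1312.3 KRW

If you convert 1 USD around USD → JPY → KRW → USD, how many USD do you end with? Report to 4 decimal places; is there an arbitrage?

Around USD → JPY → KRW → USD: 1 ÷ 0.0067376 ÷ 0.10942 ÷ 1312.3 = 1.033630
Product > 1; profitable direction is USD → JPY → KRW → USD.

1.0336 (arbitrage exists)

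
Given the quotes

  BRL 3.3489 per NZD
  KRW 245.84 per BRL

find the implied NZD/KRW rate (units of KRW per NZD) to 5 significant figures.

NZD/KRW = 823.29

1 NZD × 3.3489 = 3.3489 BRL
3.3489 BRL × 245.84 = 823.294 KRW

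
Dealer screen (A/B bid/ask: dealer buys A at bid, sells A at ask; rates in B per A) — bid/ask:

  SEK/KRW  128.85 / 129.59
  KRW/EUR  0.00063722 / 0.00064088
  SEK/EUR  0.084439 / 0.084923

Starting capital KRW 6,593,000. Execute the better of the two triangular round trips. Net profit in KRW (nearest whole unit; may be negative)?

Net profit: KRW 110,135

Best loop KRW → SEK → EUR → KRW:
KRW 6,593,000 ÷ 129.59 (buy SEK at ask) = SEK 50,875.84
SEK 50,875.84 × 0.084439 (sell SEK at bid) = EUR 4,295.90
EUR 4,295.90 ÷ 0.00064088 (buy KRW at ask) = KRW 6,703,135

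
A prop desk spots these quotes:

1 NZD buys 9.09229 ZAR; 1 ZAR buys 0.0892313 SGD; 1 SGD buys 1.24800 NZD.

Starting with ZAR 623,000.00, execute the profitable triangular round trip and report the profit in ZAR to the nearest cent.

Profitable loop is ZAR → SGD → NZD → ZAR:
ZAR 623,000.00 × 0.0892313 = SGD 55,591.10
SGD 55,591.10 × 1.24800 = NZD 69,377.69
NZD 69,377.69 × 9.09229 = ZAR 630,802.10
Profit = ZAR 630,802.10 − ZAR 623,000.00

Profit: ZAR 7,802.10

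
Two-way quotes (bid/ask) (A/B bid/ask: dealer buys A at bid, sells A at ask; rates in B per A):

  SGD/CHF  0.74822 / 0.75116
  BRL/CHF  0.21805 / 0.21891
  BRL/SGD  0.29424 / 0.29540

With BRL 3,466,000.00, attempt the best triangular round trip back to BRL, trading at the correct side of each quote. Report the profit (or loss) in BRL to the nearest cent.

Best loop BRL → SGD → CHF → BRL:
BRL 3,466,000.00 × 0.29424 (sell BRL at bid) = SGD 1,019,835.84
SGD 1,019,835.84 × 0.74822 (sell SGD at bid) = CHF 763,061.57
CHF 763,061.57 ÷ 0.21891 (buy BRL at ask) = BRL 3,485,731.91

Net profit: BRL 19,731.91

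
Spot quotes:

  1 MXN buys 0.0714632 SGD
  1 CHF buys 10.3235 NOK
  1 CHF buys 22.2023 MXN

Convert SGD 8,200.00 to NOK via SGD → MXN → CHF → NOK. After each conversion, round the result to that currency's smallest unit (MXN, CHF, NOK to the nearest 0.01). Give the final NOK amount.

SGD 8,200.00 ÷ 0.0714632 = MXN 114,744.37
MXN 114,744.37 ÷ 22.2023 = CHF 5,168.13
CHF 5,168.13 × 10.3235 = NOK 53,353.19

NOK 53,353.19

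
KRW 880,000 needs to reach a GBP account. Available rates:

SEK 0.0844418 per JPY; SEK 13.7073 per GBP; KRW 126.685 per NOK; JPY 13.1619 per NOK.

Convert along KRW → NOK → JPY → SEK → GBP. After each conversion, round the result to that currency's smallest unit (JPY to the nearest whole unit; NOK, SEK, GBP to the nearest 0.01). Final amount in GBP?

KRW 880,000 ÷ 126.685 = NOK 6,946.36
NOK 6,946.36 × 13.1619 = JPY 91,427
JPY 91,427 × 0.0844418 = SEK 7,720.26
SEK 7,720.26 ÷ 13.7073 = GBP 563.22

GBP 563.22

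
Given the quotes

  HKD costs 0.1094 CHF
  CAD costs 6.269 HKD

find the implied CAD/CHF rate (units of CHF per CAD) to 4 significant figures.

1 CAD × 6.269 = 6.269 HKD
6.269 HKD × 0.1094 = 0.685829 CHF

CAD/CHF = 0.6858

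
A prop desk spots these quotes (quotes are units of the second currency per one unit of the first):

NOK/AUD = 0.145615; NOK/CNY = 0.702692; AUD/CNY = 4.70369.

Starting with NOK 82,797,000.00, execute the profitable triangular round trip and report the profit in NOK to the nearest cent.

Profitable loop is NOK → CNY → AUD → NOK:
NOK 82,797,000.00 × 0.702692 = CNY 58,180,789.52
CNY 58,180,789.52 ÷ 4.70369 = AUD 12,369,180.27
AUD 12,369,180.27 ÷ 0.145615 = NOK 84,944,410.02
Profit = NOK 84,944,410.02 − NOK 82,797,000.00

Profit: NOK 2,147,410.02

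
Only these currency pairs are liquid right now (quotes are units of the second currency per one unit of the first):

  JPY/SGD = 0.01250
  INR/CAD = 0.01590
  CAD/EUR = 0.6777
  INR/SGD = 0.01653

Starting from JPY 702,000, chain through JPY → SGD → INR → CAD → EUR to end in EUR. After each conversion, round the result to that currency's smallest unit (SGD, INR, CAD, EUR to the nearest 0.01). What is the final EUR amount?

EUR 5,720.17

JPY 702,000 × 0.01250 = SGD 8,775.00
SGD 8,775.00 ÷ 0.01653 = INR 530,852.99
INR 530,852.99 × 0.01590 = CAD 8,440.56
CAD 8,440.56 × 0.6777 = EUR 5,720.17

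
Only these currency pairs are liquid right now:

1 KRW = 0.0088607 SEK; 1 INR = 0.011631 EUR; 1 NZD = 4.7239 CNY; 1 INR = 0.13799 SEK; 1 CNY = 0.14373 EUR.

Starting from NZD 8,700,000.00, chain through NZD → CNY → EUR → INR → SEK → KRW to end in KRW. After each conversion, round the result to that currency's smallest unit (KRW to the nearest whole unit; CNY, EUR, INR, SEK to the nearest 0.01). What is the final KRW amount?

KRW 7,909,151,599

NZD 8,700,000.00 × 4.7239 = CNY 41,097,930.00
CNY 41,097,930.00 × 0.14373 = EUR 5,907,005.48
EUR 5,907,005.48 ÷ 0.011631 = INR 507,867,378.56
INR 507,867,378.56 × 0.13799 = SEK 70,080,619.57
SEK 70,080,619.57 ÷ 0.0088607 = KRW 7,909,151,599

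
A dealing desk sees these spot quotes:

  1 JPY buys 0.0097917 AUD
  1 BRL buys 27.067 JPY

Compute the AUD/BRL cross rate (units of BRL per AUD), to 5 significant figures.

AUD/BRL = 3.7731

1 AUD ÷ 0.0097917 = 102.127 JPY
102.127 JPY ÷ 27.067 = 3.77313 BRL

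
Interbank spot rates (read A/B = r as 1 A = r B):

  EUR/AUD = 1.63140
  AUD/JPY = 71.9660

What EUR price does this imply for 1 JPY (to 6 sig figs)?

1 JPY ÷ 71.9660 = 0.0138955 AUD
0.0138955 AUD ÷ 1.63140 = 0.0085175 EUR

JPY/EUR = 0.00851750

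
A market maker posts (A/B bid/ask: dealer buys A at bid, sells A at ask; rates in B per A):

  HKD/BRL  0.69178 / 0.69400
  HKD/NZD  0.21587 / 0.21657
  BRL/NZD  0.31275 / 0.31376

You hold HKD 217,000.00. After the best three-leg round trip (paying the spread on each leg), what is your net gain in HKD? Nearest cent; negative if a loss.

Best loop HKD → BRL → NZD → HKD:
HKD 217,000.00 × 0.69178 (sell HKD at bid) = BRL 150,116.26
BRL 150,116.26 × 0.31275 (sell BRL at bid) = NZD 46,948.86
NZD 46,948.86 ÷ 0.21657 (buy HKD at ask) = HKD 216,783.77

Net result: HKD -216.23 (no profitable arbitrage after spreads)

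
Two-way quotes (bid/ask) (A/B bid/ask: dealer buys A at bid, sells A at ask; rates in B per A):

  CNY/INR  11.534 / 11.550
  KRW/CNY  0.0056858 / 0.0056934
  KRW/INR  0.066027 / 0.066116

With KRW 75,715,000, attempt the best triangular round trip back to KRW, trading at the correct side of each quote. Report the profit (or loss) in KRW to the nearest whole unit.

Best loop KRW → INR → CNY → KRW:
KRW 75,715,000 × 0.066027 (sell KRW at bid) = INR 4,999,234.31
INR 4,999,234.31 ÷ 11.550 (buy CNY at ask) = CNY 432,834.14
CNY 432,834.14 ÷ 0.0056934 (buy KRW at ask) = KRW 76,023,841

Net profit: KRW 308,841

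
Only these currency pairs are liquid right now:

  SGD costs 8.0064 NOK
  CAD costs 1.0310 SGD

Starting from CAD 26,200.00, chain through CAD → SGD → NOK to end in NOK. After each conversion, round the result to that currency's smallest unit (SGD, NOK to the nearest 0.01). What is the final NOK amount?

NOK 216,270.48

CAD 26,200.00 × 1.0310 = SGD 27,012.20
SGD 27,012.20 × 8.0064 = NOK 216,270.48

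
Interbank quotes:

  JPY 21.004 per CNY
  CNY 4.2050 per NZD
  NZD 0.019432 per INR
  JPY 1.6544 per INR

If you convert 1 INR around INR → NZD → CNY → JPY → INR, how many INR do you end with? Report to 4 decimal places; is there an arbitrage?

1.0374 (arbitrage exists)

Around INR → NZD → CNY → JPY → INR: 1 × 0.019432 × 4.2050 × 21.004 ÷ 1.6544 = 1.037397
Product > 1; profitable direction is INR → NZD → CNY → JPY → INR.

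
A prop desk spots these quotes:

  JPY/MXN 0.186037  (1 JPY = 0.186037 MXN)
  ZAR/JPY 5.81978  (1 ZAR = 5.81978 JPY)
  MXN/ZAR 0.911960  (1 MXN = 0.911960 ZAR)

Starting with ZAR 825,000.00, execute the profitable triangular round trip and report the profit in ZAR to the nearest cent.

Profit: ZAR 10,549.65

Profitable loop is ZAR → MXN → JPY → ZAR:
ZAR 825,000.00 ÷ 0.911960 = MXN 904,644.94
MXN 904,644.94 ÷ 0.186037 = JPY 4,862,715
JPY 4,862,715 ÷ 5.81978 = ZAR 835,549.65
Profit = ZAR 835,549.65 − ZAR 825,000.00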